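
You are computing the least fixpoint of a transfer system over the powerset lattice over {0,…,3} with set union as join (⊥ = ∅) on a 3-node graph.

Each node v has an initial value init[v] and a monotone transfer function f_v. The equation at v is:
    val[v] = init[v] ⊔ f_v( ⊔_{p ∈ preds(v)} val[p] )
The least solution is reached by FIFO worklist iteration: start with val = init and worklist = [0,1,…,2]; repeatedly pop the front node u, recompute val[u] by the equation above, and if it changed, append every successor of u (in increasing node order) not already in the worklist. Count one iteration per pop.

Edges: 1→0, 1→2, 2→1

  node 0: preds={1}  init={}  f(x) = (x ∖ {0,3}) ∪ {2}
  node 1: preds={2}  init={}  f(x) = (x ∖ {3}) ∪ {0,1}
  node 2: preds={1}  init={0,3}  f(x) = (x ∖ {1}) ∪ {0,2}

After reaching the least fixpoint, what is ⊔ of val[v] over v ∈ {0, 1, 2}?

{0,1,2,3}

Worklist (7 pops):
  #1 pop 0: in={} → {2} (was {}); enqueue []
  #2 pop 1: in={0,3} → {0,1} (was {}); enqueue [0]
  #3 pop 2: in={0,1} → {0,2,3} (was {0,3}); enqueue [1]
  #4 pop 0: in={0,1} → {1,2} (was {2}); enqueue []
  #5 pop 1: in={0,2,3} → {0,1,2} (was {0,1}); enqueue [0,2]
  #6 pop 0: in={0,1,2} → {1,2} (no change)
  #7 pop 2: in={0,1,2} → {0,2,3} (no change)

Fixpoint:
  val[0] = {1,2}
  val[1] = {0,1,2}
  val[2] = {0,2,3}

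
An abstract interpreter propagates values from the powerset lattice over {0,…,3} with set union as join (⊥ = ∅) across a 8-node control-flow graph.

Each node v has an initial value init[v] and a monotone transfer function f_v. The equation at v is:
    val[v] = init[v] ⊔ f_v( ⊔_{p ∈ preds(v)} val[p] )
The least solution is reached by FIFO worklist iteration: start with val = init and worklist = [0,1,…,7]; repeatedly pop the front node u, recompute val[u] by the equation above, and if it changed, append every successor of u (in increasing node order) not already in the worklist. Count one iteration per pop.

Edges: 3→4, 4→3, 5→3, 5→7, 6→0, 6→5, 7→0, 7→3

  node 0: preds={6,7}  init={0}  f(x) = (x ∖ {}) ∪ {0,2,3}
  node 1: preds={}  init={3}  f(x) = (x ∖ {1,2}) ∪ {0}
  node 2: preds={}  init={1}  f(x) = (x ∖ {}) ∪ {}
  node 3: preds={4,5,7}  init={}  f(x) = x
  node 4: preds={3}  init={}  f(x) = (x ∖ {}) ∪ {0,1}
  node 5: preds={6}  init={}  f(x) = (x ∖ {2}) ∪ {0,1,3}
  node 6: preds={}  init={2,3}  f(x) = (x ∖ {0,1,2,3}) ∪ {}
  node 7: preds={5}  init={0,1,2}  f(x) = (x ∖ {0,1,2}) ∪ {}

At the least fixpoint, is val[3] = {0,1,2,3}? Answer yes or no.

yes

Worklist (12 pops):
  #1 pop 0: in={0,1,2,3} → {0,1,2,3} (was {0}); enqueue []
  #2 pop 1: in={} → {0,3} (was {3}); enqueue []
  #3 pop 2: in={} → {1} (no change)
  #4 pop 3: in={0,1,2} → {0,1,2} (was {}); enqueue []
  #5 pop 4: in={0,1,2} → {0,1,2} (was {}); enqueue [3]
  #6 pop 5: in={2,3} → {0,1,3} (was {}); enqueue []
  #7 pop 6: in={} → {2,3} (no change)
  #8 pop 7: in={0,1,3} → {0,1,2,3} (was {0,1,2}); enqueue [0]
  #9 pop 3: in={0,1,2,3} → {0,1,2,3} (was {0,1,2}); enqueue [4]
  #10 pop 0: in={0,1,2,3} → {0,1,2,3} (no change)
  #11 pop 4: in={0,1,2,3} → {0,1,2,3} (was {0,1,2}); enqueue [3]
  #12 pop 3: in={0,1,2,3} → {0,1,2,3} (no change)

Fixpoint:
  val[0] = {0,1,2,3}
  val[1] = {0,3}
  val[2] = {1}
  val[3] = {0,1,2,3}
  val[4] = {0,1,2,3}
  val[5] = {0,1,3}
  val[6] = {2,3}
  val[7] = {0,1,2,3}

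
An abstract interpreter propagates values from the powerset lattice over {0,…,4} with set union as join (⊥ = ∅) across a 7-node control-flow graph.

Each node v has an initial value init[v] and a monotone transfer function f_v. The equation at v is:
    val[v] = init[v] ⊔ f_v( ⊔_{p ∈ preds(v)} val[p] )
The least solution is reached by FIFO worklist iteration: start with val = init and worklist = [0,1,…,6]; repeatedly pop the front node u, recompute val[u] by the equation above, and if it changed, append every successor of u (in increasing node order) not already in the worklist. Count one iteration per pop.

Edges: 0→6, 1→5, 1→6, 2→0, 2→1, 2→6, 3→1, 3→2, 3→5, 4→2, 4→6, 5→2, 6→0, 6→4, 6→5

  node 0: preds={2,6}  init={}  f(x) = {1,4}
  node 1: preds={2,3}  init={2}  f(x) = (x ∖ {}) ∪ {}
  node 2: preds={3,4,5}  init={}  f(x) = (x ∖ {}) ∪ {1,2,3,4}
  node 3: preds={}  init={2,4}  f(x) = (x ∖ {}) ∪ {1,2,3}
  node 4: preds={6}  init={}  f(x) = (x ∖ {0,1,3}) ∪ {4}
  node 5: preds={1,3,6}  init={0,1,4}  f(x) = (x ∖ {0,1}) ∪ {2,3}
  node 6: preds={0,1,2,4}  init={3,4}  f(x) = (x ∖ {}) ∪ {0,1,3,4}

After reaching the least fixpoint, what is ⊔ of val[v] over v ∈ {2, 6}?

{0,1,2,3,4}

Worklist (14 pops):
  #1 pop 0: in={3,4} → {1,4} (was {}); enqueue []
  #2 pop 1: in={2,4} → {2,4} (was {2}); enqueue []
  #3 pop 2: in={0,1,2,4} → {0,1,2,3,4} (was {}); enqueue [0,1]
  #4 pop 3: in={} → {1,2,3,4} (was {2,4}); enqueue [2]
  #5 pop 4: in={3,4} → {4} (was {}); enqueue []
  #6 pop 5: in={1,2,3,4} → {0,1,2,3,4} (was {0,1,4}); enqueue []
  #7 pop 6: in={0,1,2,3,4} → {0,1,2,3,4} (was {3,4}); enqueue [4,5]
  #8 pop 0: in={0,1,2,3,4} → {1,4} (no change)
  #9 pop 1: in={0,1,2,3,4} → {0,1,2,3,4} (was {2,4}); enqueue [6]
  #10 pop 2: in={0,1,2,3,4} → {0,1,2,3,4} (no change)
  #11 pop 4: in={0,1,2,3,4} → {2,4} (was {4}); enqueue [2]
  #12 pop 5: in={0,1,2,3,4} → {0,1,2,3,4} (no change)
  #13 pop 6: in={0,1,2,3,4} → {0,1,2,3,4} (no change)
  #14 pop 2: in={0,1,2,3,4} → {0,1,2,3,4} (no change)

Fixpoint:
  val[0] = {1,4}
  val[1] = {0,1,2,3,4}
  val[2] = {0,1,2,3,4}
  val[3] = {1,2,3,4}
  val[4] = {2,4}
  val[5] = {0,1,2,3,4}
  val[6] = {0,1,2,3,4}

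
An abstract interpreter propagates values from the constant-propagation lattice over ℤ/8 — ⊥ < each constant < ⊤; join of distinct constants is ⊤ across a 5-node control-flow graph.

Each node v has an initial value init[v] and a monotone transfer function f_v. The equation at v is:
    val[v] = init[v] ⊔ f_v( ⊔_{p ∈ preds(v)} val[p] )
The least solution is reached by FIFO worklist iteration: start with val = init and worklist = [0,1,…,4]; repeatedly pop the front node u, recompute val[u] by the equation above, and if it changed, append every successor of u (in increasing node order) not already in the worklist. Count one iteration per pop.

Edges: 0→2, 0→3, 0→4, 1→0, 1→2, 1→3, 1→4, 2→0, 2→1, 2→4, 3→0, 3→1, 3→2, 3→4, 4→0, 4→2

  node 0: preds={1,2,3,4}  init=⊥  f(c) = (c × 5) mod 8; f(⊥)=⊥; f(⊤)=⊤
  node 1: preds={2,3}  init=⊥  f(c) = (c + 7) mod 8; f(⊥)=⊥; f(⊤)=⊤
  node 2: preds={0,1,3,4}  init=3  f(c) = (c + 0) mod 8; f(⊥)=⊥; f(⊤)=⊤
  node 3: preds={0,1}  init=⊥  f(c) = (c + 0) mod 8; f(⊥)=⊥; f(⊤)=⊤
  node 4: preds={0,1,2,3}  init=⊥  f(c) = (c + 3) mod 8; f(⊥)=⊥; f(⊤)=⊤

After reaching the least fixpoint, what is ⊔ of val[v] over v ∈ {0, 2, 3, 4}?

⊤

Trace (11 dequeues):
  [1] u=0 | in 3 | out 7 | prev ⊥ | push {}
  [2] u=1 | in 3 | out 2 | prev ⊥ | push {0}
  [3] u=2 | in ⊤ | out ⊤ | prev 3 | push {1}
  [4] u=3 | in ⊤ | out ⊤ | prev ⊥ | push {2}
  [5] u=4 | in ⊤ | out ⊤ | prev ⊥ | push {}
  [6] u=0 | in ⊤ | out ⊤ | prev 7 | push {3,4}
  [7] u=1 | in ⊤ | out ⊤ | prev 2 | push {0}
  [8] u=2 | in ⊤ | out ⊤ | ==
  [9] u=3 | in ⊤ | out ⊤ | ==
  [10] u=4 | in ⊤ | out ⊤ | ==
  [11] u=0 | in ⊤ | out ⊤ | ==

Converged values:
  [0] ⊤
  [1] ⊤
  [2] ⊤
  [3] ⊤
  [4] ⊤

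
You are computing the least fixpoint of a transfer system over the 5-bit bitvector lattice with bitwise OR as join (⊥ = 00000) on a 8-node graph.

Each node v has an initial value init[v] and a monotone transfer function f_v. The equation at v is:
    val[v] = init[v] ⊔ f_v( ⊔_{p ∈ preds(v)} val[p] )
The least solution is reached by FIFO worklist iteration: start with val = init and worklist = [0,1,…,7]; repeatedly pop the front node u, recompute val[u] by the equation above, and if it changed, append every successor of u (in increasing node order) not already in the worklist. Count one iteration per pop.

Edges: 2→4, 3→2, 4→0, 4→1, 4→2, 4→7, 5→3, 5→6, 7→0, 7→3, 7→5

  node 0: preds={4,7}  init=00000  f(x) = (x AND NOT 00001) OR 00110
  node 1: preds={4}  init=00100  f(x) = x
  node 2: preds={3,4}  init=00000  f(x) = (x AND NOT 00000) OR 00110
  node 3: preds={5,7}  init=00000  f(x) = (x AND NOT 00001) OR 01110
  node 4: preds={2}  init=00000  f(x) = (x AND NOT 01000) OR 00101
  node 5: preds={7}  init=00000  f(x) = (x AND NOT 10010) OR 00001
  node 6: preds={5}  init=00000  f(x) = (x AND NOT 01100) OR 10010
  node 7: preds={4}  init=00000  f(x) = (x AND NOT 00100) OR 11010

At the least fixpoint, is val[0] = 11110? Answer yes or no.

yes

Worklist (22 pops):
  #1 pop 0: in=00000 → 00110 (was 00000); enqueue []
  #2 pop 1: in=00000 → 00100 (no change)
  #3 pop 2: in=00000 → 00110 (was 00000); enqueue []
  #4 pop 3: in=00000 → 01110 (was 00000); enqueue [2]
  #5 pop 4: in=00110 → 00111 (was 00000); enqueue [0,1]
  #6 pop 5: in=00000 → 00001 (was 00000); enqueue [3]
  #7 pop 6: in=00001 → 10011 (was 00000); enqueue []
  #8 pop 7: in=00111 → 11011 (was 00000); enqueue [5]
  #9 pop 2: in=01111 → 01111 (was 00110); enqueue [4]
  #10 pop 0: in=11111 → 11110 (was 00110); enqueue []
  #11 pop 1: in=00111 → 00111 (was 00100); enqueue []
  #12 pop 3: in=11011 → 11110 (was 01110); enqueue [2]
  #13 pop 5: in=11011 → 01001 (was 00001); enqueue [3,6]
  #14 pop 4: in=01111 → 00111 (no change)
  #15 pop 2: in=11111 → 11111 (was 01111); enqueue [4]
  #16 pop 3: in=11011 → 11110 (no change)
  #17 pop 6: in=01001 → 10011 (no change)
  #18 pop 4: in=11111 → 10111 (was 00111); enqueue [0,1,2,7]
  #19 pop 0: in=11111 → 11110 (no change)
  #20 pop 1: in=10111 → 10111 (was 00111); enqueue []
  #21 pop 2: in=11111 → 11111 (no change)
  #22 pop 7: in=10111 → 11011 (no change)

Fixpoint:
  val[0] = 11110
  val[1] = 10111
  val[2] = 11111
  val[3] = 11110
  val[4] = 10111
  val[5] = 01001
  val[6] = 10011
  val[7] = 11011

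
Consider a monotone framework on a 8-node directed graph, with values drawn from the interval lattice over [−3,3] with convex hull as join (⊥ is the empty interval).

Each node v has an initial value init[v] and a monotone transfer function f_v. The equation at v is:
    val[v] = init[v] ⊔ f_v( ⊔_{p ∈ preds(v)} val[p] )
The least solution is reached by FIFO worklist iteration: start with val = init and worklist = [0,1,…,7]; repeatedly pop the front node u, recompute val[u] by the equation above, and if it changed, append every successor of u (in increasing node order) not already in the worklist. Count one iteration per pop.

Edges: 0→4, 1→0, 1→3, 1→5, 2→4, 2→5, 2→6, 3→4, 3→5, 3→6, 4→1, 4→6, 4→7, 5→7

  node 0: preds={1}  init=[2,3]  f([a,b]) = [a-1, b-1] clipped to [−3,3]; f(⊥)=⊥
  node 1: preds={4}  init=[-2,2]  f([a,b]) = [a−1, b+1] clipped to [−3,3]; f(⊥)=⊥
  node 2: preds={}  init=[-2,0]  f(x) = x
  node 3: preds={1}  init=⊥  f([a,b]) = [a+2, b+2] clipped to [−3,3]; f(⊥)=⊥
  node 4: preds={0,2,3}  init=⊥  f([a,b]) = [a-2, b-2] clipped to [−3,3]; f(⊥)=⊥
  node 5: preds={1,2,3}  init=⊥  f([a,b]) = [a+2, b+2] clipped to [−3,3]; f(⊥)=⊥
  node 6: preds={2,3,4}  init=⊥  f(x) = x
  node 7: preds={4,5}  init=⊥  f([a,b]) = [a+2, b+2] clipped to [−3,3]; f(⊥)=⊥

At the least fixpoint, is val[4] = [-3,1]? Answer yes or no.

Worklist (15 pops):
  #1 pop 0: in=[-2,2] → [-3,3] (was [2,3]); enqueue []
  #2 pop 1: in=⊥ → [-2,2] (no change)
  #3 pop 2: in=⊥ → [-2,0] (no change)
  #4 pop 3: in=[-2,2] → [0,3] (was ⊥); enqueue []
  #5 pop 4: in=[-3,3] → [-3,1] (was ⊥); enqueue [1]
  #6 pop 5: in=[-2,3] → [0,3] (was ⊥); enqueue []
  #7 pop 6: in=[-3,3] → [-3,3] (was ⊥); enqueue []
  #8 pop 7: in=[-3,3] → [-1,3] (was ⊥); enqueue []
  #9 pop 1: in=[-3,1] → [-3,2] (was [-2,2]); enqueue [0,3,5]
  #10 pop 0: in=[-3,2] → [-3,3] (no change)
  #11 pop 3: in=[-3,2] → [-1,3] (was [0,3]); enqueue [4,6]
  #12 pop 5: in=[-3,3] → [-1,3] (was [0,3]); enqueue [7]
  #13 pop 4: in=[-3,3] → [-3,1] (no change)
  #14 pop 6: in=[-3,3] → [-3,3] (no change)
  #15 pop 7: in=[-3,3] → [-1,3] (no change)

Fixpoint:
  val[0] = [-3,3]
  val[1] = [-3,2]
  val[2] = [-2,0]
  val[3] = [-1,3]
  val[4] = [-3,1]
  val[5] = [-1,3]
  val[6] = [-3,3]
  val[7] = [-1,3]

yes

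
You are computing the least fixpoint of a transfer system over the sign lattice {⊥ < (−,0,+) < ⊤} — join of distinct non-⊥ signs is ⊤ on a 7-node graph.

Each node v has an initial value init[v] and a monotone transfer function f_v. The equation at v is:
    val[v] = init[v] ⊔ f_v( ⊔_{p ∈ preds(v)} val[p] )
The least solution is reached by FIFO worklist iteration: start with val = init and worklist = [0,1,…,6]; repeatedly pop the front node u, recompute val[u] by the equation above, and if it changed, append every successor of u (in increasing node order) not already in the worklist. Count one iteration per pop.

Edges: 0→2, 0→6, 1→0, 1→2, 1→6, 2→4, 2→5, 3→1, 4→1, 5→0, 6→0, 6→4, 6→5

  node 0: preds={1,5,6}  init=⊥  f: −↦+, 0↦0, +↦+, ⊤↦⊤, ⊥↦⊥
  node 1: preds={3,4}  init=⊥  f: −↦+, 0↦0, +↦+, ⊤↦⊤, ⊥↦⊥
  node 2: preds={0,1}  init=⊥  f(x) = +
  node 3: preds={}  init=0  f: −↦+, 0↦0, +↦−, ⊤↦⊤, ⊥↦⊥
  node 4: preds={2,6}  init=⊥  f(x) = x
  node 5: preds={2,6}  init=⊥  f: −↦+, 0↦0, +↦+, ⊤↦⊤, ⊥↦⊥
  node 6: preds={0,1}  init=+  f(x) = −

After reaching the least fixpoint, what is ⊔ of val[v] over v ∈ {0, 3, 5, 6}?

Trace (15 dequeues):
  [1] u=0 | in + | out + | prev ⊥ | push {}
  [2] u=1 | in 0 | out 0 | prev ⊥ | push {0}
  [3] u=2 | in ⊤ | out + | prev ⊥ | push {}
  [4] u=3 | in ⊥ | out 0 | ==
  [5] u=4 | in + | out + | prev ⊥ | push {1}
  [6] u=5 | in + | out + | prev ⊥ | push {}
  [7] u=6 | in ⊤ | out ⊤ | prev + | push {4,5}
  [8] u=0 | in ⊤ | out ⊤ | prev + | push {2,6}
  [9] u=1 | in ⊤ | out ⊤ | prev 0 | push {0}
  [10] u=4 | in ⊤ | out ⊤ | prev + | push {1}
  [11] u=5 | in ⊤ | out ⊤ | prev + | push {}
  [12] u=2 | in ⊤ | out + | ==
  [13] u=6 | in ⊤ | out ⊤ | ==
  [14] u=0 | in ⊤ | out ⊤ | ==
  [15] u=1 | in ⊤ | out ⊤ | ==

Converged values:
  [0] ⊤
  [1] ⊤
  [2] +
  [3] 0
  [4] ⊤
  [5] ⊤
  [6] ⊤

⊤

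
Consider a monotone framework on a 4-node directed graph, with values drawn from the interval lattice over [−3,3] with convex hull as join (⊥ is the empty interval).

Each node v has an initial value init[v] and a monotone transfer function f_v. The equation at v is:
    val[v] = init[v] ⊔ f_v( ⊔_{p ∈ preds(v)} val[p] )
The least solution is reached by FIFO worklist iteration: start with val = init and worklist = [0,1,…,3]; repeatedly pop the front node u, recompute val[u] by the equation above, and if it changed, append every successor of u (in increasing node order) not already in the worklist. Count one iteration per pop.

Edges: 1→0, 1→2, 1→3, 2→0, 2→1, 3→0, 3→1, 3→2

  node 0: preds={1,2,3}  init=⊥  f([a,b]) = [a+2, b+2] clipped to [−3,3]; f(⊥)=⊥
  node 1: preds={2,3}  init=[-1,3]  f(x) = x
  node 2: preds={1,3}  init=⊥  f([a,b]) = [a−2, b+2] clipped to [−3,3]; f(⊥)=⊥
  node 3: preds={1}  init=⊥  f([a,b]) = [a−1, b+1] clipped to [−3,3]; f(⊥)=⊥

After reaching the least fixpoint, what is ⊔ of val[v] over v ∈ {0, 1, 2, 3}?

Iteration log — 12 steps:
  step 1. node 0  ⊔preds=[-1,3]  new=[1,3]  old=⊥  +wl: 
  step 2. node 1  ⊔preds=⊥  new=[-1,3]  stable
  step 3. node 2  ⊔preds=[-1,3]  new=[-3,3]  old=⊥  +wl: 0,1
  step 4. node 3  ⊔preds=[-1,3]  new=[-2,3]  old=⊥  +wl: 2
  step 5. node 0  ⊔preds=[-3,3]  new=[-1,3]  old=[1,3]  +wl: 
  step 6. node 1  ⊔preds=[-3,3]  new=[-3,3]  old=[-1,3]  +wl: 0,3
  step 7. node 2  ⊔preds=[-3,3]  new=[-3,3]  stable
  step 8. node 0  ⊔preds=[-3,3]  new=[-1,3]  stable
  step 9. node 3  ⊔preds=[-3,3]  new=[-3,3]  old=[-2,3]  +wl: 0,1,2
  step 10. node 0  ⊔preds=[-3,3]  new=[-1,3]  stable
  step 11. node 1  ⊔preds=[-3,3]  new=[-3,3]  stable
  step 12. node 2  ⊔preds=[-3,3]  new=[-3,3]  stable

Least fixpoint reached:
  node 0: [-1,3]
  node 1: [-3,3]
  node 2: [-3,3]
  node 3: [-3,3]

[-3,3]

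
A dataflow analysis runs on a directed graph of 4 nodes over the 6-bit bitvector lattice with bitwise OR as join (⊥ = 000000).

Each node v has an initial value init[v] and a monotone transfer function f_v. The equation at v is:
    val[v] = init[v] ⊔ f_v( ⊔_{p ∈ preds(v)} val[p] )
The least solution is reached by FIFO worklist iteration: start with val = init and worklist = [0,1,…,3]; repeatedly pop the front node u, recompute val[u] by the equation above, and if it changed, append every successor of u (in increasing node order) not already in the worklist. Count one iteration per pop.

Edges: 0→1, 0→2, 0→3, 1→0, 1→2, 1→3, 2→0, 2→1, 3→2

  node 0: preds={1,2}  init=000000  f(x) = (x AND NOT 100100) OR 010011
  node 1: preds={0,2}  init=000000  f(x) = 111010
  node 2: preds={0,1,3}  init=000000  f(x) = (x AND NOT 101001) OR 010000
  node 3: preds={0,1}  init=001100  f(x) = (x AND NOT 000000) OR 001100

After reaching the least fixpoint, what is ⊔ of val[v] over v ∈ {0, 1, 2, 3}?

111111

Iteration log — 8 steps:
  step 1. node 0  ⊔preds=000000  new=010011  old=000000  +wl: 
  step 2. node 1  ⊔preds=010011  new=111010  old=000000  +wl: 0
  step 3. node 2  ⊔preds=111111  new=010110  old=000000  +wl: 1
  step 4. node 3  ⊔preds=111011  new=111111  old=001100  +wl: 2
  step 5. node 0  ⊔preds=111110  new=011011  old=010011  +wl: 3
  step 6. node 1  ⊔preds=011111  new=111010  stable
  step 7. node 2  ⊔preds=111111  new=010110  stable
  step 8. node 3  ⊔preds=111011  new=111111  stable

Least fixpoint reached:
  node 0: 011011
  node 1: 111010
  node 2: 010110
  node 3: 111111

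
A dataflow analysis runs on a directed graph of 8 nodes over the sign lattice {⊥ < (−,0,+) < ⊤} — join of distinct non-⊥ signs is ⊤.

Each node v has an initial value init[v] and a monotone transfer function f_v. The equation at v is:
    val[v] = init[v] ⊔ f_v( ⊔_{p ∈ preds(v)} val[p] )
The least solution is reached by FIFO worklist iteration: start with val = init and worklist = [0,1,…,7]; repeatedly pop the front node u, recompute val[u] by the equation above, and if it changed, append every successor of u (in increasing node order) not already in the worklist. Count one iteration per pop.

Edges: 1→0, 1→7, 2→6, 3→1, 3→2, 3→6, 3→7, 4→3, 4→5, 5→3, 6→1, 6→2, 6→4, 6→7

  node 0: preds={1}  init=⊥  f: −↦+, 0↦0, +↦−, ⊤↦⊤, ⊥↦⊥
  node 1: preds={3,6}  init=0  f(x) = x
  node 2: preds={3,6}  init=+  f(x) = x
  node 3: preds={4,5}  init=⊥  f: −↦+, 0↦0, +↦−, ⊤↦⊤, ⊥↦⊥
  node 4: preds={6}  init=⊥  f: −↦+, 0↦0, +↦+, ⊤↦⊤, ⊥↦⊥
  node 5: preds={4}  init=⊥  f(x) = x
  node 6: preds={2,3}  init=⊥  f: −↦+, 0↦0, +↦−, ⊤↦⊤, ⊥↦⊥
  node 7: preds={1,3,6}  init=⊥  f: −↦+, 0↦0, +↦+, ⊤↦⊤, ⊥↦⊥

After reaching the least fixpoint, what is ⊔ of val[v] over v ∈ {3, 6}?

Worklist (28 pops):
  #1 pop 0: in=0 → 0 (was ⊥); enqueue []
  #2 pop 1: in=⊥ → 0 (no change)
  #3 pop 2: in=⊥ → + (no change)
  #4 pop 3: in=⊥ → ⊥ (no change)
  #5 pop 4: in=⊥ → ⊥ (no change)
  #6 pop 5: in=⊥ → ⊥ (no change)
  #7 pop 6: in=+ → − (was ⊥); enqueue [1,2,4]
  #8 pop 7: in=⊤ → ⊤ (was ⊥); enqueue []
  #9 pop 1: in=− → ⊤ (was 0); enqueue [0,7]
  #10 pop 2: in=− → ⊤ (was +); enqueue [6]
  #11 pop 4: in=− → + (was ⊥); enqueue [3,5]
  #12 pop 0: in=⊤ → ⊤ (was 0); enqueue []
  #13 pop 7: in=⊤ → ⊤ (no change)
  #14 pop 6: in=⊤ → ⊤ (was −); enqueue [1,2,4,7]
  #15 pop 3: in=+ → − (was ⊥); enqueue [6]
  #16 pop 5: in=+ → + (was ⊥); enqueue [3]
  #17 pop 1: in=⊤ → ⊤ (no change)
  #18 pop 2: in=⊤ → ⊤ (no change)
  #19 pop 4: in=⊤ → ⊤ (was +); enqueue [5]
  #20 pop 7: in=⊤ → ⊤ (no change)
  #21 pop 6: in=⊤ → ⊤ (no change)
  #22 pop 3: in=⊤ → ⊤ (was −); enqueue [1,2,6,7]
  #23 pop 5: in=⊤ → ⊤ (was +); enqueue [3]
  #24 pop 1: in=⊤ → ⊤ (no change)
  #25 pop 2: in=⊤ → ⊤ (no change)
  #26 pop 6: in=⊤ → ⊤ (no change)
  #27 pop 7: in=⊤ → ⊤ (no change)
  #28 pop 3: in=⊤ → ⊤ (no change)

Fixpoint:
  val[0] = ⊤
  val[1] = ⊤
  val[2] = ⊤
  val[3] = ⊤
  val[4] = ⊤
  val[5] = ⊤
  val[6] = ⊤
  val[7] = ⊤

⊤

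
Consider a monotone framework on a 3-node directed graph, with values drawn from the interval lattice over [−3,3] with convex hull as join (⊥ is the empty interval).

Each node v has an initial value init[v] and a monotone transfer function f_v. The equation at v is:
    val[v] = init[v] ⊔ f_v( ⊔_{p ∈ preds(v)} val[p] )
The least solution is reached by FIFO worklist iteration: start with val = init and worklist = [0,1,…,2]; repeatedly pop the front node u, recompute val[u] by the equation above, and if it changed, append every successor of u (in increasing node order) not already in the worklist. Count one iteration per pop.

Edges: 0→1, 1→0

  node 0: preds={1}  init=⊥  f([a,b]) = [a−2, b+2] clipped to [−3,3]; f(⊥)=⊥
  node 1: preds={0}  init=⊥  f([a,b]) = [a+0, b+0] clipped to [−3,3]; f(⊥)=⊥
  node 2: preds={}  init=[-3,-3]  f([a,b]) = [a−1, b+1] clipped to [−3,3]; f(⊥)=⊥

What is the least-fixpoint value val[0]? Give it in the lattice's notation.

⊥

Worklist (3 pops):
  #1 pop 0: in=⊥ → ⊥ (no change)
  #2 pop 1: in=⊥ → ⊥ (no change)
  #3 pop 2: in=⊥ → [-3,-3] (no change)

Fixpoint:
  val[0] = ⊥
  val[1] = ⊥
  val[2] = [-3,-3]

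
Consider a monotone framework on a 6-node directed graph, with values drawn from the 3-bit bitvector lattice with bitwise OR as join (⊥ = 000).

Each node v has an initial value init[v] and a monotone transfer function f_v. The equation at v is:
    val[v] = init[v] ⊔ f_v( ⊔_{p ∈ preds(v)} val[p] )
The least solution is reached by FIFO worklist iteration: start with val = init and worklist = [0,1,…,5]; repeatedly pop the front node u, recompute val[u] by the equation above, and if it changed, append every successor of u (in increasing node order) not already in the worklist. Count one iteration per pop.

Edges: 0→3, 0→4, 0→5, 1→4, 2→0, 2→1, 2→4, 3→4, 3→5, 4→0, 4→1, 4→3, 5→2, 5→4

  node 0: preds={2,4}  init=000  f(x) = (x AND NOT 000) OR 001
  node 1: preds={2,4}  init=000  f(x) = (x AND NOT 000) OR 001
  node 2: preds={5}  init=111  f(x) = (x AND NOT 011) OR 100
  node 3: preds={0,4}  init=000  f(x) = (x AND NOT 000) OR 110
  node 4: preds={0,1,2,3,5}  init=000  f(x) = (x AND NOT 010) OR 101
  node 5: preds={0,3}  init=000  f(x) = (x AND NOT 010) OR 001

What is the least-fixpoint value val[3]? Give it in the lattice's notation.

111

Iteration log — 11 steps:
  step 1. node 0  ⊔preds=111  new=111  old=000  +wl: 
  step 2. node 1  ⊔preds=111  new=111  old=000  +wl: 
  step 3. node 2  ⊔preds=000  new=111  stable
  step 4. node 3  ⊔preds=111  new=111  old=000  +wl: 
  step 5. node 4  ⊔preds=111  new=101  old=000  +wl: 0,1,3
  step 6. node 5  ⊔preds=111  new=101  old=000  +wl: 2,4
  step 7. node 0  ⊔preds=111  new=111  stable
  step 8. node 1  ⊔preds=111  new=111  stable
  step 9. node 3  ⊔preds=111  new=111  stable
  step 10. node 2  ⊔preds=101  new=111  stable
  step 11. node 4  ⊔preds=111  new=101  stable

Least fixpoint reached:
  node 0: 111
  node 1: 111
  node 2: 111
  node 3: 111
  node 4: 101
  node 5: 101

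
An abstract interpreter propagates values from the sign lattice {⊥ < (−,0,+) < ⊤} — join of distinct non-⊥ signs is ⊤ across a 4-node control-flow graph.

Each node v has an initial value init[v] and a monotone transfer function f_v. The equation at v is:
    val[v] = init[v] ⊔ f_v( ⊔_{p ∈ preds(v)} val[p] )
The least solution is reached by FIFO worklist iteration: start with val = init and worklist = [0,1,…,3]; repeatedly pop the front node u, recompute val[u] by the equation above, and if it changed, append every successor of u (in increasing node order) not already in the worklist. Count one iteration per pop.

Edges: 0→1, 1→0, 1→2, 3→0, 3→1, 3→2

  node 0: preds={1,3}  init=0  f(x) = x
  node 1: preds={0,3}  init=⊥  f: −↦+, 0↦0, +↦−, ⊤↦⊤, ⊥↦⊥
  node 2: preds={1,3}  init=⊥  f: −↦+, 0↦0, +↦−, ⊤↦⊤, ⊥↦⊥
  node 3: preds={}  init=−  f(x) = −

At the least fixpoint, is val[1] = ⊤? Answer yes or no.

yes

Iteration log — 5 steps:
  step 1. node 0  ⊔preds=−  new=⊤  old=0  +wl: 
  step 2. node 1  ⊔preds=⊤  new=⊤  old=⊥  +wl: 0
  step 3. node 2  ⊔preds=⊤  new=⊤  old=⊥  +wl: 
  step 4. node 3  ⊔preds=⊥  new=−  stable
  step 5. node 0  ⊔preds=⊤  new=⊤  stable

Least fixpoint reached:
  node 0: ⊤
  node 1: ⊤
  node 2: ⊤
  node 3: −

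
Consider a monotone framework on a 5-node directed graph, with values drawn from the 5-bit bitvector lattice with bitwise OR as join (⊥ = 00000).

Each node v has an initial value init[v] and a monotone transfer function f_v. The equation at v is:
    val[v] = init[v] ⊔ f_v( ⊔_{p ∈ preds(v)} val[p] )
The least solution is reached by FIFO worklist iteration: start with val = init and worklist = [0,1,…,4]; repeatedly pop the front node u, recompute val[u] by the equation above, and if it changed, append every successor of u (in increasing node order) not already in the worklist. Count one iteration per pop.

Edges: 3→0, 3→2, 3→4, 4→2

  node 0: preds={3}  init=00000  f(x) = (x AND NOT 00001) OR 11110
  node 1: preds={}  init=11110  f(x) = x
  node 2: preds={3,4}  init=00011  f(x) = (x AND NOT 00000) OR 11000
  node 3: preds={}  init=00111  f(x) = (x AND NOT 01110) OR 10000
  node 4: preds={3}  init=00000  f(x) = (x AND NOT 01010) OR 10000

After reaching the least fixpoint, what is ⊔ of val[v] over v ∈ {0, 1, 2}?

11111

Trace (7 dequeues):
  [1] u=0 | in 00111 | out 11110 | prev 00000 | push {}
  [2] u=1 | in 00000 | out 11110 | ==
  [3] u=2 | in 00111 | out 11111 | prev 00011 | push {}
  [4] u=3 | in 00000 | out 10111 | prev 00111 | push {0,2}
  [5] u=4 | in 10111 | out 10101 | prev 00000 | push {}
  [6] u=0 | in 10111 | out 11110 | ==
  [7] u=2 | in 10111 | out 11111 | ==

Converged values:
  [0] 11110
  [1] 11110
  [2] 11111
  [3] 10111
  [4] 10101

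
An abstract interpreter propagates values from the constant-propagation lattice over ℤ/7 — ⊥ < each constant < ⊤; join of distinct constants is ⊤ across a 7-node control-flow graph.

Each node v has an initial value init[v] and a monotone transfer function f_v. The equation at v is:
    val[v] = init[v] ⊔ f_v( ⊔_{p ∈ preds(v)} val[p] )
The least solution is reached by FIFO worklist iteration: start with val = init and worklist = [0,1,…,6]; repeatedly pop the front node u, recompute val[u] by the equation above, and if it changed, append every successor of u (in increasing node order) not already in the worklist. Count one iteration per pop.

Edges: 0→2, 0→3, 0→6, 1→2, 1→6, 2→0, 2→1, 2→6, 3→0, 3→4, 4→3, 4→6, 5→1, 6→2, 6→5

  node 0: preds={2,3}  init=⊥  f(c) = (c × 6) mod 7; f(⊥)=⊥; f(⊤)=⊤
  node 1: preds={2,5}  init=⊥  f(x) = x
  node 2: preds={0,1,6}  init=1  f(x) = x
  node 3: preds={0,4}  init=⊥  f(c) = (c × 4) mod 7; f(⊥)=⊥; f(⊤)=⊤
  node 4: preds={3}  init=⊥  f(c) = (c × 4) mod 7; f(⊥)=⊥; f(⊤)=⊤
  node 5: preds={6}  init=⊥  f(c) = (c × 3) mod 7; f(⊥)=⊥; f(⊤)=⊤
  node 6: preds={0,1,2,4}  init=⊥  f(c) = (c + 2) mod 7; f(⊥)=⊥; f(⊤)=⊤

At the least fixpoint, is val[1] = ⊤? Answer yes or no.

Iteration log — 18 steps:
  step 1. node 0  ⊔preds=1  new=6  old=⊥  +wl: 
  step 2. node 1  ⊔preds=1  new=1  old=⊥  +wl: 
  step 3. node 2  ⊔preds=⊤  new=⊤  old=1  +wl: 0,1
  step 4. node 3  ⊔preds=6  new=3  old=⊥  +wl: 
  step 5. node 4  ⊔preds=3  new=5  old=⊥  +wl: 3
  step 6. node 5  ⊔preds=⊥  new=⊥  stable
  step 7. node 6  ⊔preds=⊤  new=⊤  old=⊥  +wl: 2,5
  step 8. node 0  ⊔preds=⊤  new=⊤  old=6  +wl: 6
  step 9. node 1  ⊔preds=⊤  new=⊤  old=1  +wl: 
  step 10. node 3  ⊔preds=⊤  new=⊤  old=3  +wl: 0,4
  step 11. node 2  ⊔preds=⊤  new=⊤  stable
  step 12. node 5  ⊔preds=⊤  new=⊤  old=⊥  +wl: 1
  step 13. node 6  ⊔preds=⊤  new=⊤  stable
  step 14. node 0  ⊔preds=⊤  new=⊤  stable
  step 15. node 4  ⊔preds=⊤  new=⊤  old=5  +wl: 3,6
  step 16. node 1  ⊔preds=⊤  new=⊤  stable
  step 17. node 3  ⊔preds=⊤  new=⊤  stable
  step 18. node 6  ⊔preds=⊤  new=⊤  stable

Least fixpoint reached:
  node 0: ⊤
  node 1: ⊤
  node 2: ⊤
  node 3: ⊤
  node 4: ⊤
  node 5: ⊤
  node 6: ⊤

yes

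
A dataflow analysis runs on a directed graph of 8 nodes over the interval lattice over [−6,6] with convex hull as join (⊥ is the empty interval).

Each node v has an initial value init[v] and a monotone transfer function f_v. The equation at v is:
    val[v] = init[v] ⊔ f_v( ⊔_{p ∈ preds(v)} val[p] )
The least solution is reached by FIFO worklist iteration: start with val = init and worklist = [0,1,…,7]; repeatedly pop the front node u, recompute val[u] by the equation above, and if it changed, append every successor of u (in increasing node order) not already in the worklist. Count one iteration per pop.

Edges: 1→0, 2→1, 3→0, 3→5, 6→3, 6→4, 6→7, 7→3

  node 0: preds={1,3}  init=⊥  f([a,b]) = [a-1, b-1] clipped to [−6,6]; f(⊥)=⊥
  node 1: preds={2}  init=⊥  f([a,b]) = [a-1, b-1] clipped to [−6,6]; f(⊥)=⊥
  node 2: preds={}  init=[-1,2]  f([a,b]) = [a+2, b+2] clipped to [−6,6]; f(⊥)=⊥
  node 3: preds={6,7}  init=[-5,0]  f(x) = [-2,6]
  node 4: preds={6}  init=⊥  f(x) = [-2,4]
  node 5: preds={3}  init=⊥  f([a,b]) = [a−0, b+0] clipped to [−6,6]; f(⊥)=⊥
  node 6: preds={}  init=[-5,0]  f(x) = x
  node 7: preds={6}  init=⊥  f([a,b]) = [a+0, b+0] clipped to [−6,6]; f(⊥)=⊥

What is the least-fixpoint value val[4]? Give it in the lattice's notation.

[-2,4]

Iteration log — 10 steps:
  step 1. node 0  ⊔preds=[-5,0]  new=[-6,-1]  old=⊥  +wl: 
  step 2. node 1  ⊔preds=[-1,2]  new=[-2,1]  old=⊥  +wl: 0
  step 3. node 2  ⊔preds=⊥  new=[-1,2]  stable
  step 4. node 3  ⊔preds=[-5,0]  new=[-5,6]  old=[-5,0]  +wl: 
  step 5. node 4  ⊔preds=[-5,0]  new=[-2,4]  old=⊥  +wl: 
  step 6. node 5  ⊔preds=[-5,6]  new=[-5,6]  old=⊥  +wl: 
  step 7. node 6  ⊔preds=⊥  new=[-5,0]  stable
  step 8. node 7  ⊔preds=[-5,0]  new=[-5,0]  old=⊥  +wl: 3
  step 9. node 0  ⊔preds=[-5,6]  new=[-6,5]  old=[-6,-1]  +wl: 
  step 10. node 3  ⊔preds=[-5,0]  new=[-5,6]  stable

Least fixpoint reached:
  node 0: [-6,5]
  node 1: [-2,1]
  node 2: [-1,2]
  node 3: [-5,6]
  node 4: [-2,4]
  node 5: [-5,6]
  node 6: [-5,0]
  node 7: [-5,0]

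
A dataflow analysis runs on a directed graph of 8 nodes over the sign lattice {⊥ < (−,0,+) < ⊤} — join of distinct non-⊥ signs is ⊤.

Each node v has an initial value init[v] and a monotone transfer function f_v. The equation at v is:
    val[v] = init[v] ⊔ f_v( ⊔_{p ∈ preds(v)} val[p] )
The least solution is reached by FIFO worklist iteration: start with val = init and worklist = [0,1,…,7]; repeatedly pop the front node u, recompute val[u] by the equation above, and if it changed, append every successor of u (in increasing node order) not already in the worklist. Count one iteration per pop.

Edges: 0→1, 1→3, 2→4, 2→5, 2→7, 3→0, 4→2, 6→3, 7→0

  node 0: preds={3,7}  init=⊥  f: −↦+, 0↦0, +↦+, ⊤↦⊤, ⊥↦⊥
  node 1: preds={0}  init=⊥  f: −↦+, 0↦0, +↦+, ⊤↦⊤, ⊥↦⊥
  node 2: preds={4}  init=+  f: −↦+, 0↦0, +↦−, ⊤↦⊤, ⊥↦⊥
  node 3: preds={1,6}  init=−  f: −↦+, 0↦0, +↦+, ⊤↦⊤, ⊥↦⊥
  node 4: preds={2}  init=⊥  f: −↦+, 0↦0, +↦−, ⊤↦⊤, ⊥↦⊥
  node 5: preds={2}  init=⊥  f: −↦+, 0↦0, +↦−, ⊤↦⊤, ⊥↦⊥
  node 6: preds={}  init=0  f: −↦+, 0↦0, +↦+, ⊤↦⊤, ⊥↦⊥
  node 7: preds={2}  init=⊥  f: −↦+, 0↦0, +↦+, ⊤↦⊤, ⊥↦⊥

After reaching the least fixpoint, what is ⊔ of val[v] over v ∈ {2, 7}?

Trace (12 dequeues):
  [1] u=0 | in − | out + | prev ⊥ | push {}
  [2] u=1 | in + | out + | prev ⊥ | push {}
  [3] u=2 | in ⊥ | out + | ==
  [4] u=3 | in ⊤ | out ⊤ | prev − | push {0}
  [5] u=4 | in + | out − | prev ⊥ | push {2}
  [6] u=5 | in + | out − | prev ⊥ | push {}
  [7] u=6 | in ⊥ | out 0 | ==
  [8] u=7 | in + | out + | prev ⊥ | push {}
  [9] u=0 | in ⊤ | out ⊤ | prev + | push {1}
  [10] u=2 | in − | out + | ==
  [11] u=1 | in ⊤ | out ⊤ | prev + | push {3}
  [12] u=3 | in ⊤ | out ⊤ | ==

Converged values:
  [0] ⊤
  [1] ⊤
  [2] +
  [3] ⊤
  [4] −
  [5] −
  [6] 0
  [7] +

+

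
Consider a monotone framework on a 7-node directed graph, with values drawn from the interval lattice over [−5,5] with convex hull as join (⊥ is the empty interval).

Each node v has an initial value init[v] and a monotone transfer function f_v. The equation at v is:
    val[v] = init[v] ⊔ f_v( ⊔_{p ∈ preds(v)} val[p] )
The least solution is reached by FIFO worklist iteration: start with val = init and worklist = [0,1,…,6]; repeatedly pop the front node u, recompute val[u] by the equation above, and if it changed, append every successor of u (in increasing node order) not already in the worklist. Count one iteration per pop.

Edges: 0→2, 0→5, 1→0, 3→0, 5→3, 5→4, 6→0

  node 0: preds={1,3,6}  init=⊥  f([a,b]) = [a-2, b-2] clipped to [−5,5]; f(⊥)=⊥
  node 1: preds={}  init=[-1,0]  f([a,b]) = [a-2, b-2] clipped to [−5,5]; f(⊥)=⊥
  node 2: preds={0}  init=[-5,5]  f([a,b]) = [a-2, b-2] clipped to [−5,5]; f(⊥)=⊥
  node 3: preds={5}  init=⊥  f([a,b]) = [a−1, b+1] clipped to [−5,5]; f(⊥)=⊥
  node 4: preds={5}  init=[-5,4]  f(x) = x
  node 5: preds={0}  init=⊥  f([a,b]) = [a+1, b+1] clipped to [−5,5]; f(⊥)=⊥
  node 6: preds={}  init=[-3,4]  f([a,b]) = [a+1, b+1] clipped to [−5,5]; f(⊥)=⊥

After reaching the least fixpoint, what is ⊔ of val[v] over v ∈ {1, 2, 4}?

[-5,5]

Iteration log — 10 steps:
  step 1. node 0  ⊔preds=[-3,4]  new=[-5,2]  old=⊥  +wl: 
  step 2. node 1  ⊔preds=⊥  new=[-1,0]  stable
  step 3. node 2  ⊔preds=[-5,2]  new=[-5,5]  stable
  step 4. node 3  ⊔preds=⊥  new=⊥  stable
  step 5. node 4  ⊔preds=⊥  new=[-5,4]  stable
  step 6. node 5  ⊔preds=[-5,2]  new=[-4,3]  old=⊥  +wl: 3,4
  step 7. node 6  ⊔preds=⊥  new=[-3,4]  stable
  step 8. node 3  ⊔preds=[-4,3]  new=[-5,4]  old=⊥  +wl: 0
  step 9. node 4  ⊔preds=[-4,3]  new=[-5,4]  stable
  step 10. node 0  ⊔preds=[-5,4]  new=[-5,2]  stable

Least fixpoint reached:
  node 0: [-5,2]
  node 1: [-1,0]
  node 2: [-5,5]
  node 3: [-5,4]
  node 4: [-5,4]
  node 5: [-4,3]
  node 6: [-3,4]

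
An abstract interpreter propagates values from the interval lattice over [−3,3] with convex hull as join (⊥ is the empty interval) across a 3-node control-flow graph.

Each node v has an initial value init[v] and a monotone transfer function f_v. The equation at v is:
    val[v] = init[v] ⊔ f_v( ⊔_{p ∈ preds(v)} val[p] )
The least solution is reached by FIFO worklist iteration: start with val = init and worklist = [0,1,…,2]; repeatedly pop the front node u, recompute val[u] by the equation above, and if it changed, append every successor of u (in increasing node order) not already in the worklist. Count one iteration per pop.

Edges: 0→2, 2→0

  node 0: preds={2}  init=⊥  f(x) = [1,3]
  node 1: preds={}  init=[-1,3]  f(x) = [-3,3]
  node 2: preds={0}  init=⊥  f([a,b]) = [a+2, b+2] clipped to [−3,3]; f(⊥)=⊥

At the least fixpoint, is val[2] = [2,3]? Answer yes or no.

no

Worklist (4 pops):
  #1 pop 0: in=⊥ → [1,3] (was ⊥); enqueue []
  #2 pop 1: in=⊥ → [-3,3] (was [-1,3]); enqueue []
  #3 pop 2: in=[1,3] → [3,3] (was ⊥); enqueue [0]
  #4 pop 0: in=[3,3] → [1,3] (no change)

Fixpoint:
  val[0] = [1,3]
  val[1] = [-3,3]
  val[2] = [3,3]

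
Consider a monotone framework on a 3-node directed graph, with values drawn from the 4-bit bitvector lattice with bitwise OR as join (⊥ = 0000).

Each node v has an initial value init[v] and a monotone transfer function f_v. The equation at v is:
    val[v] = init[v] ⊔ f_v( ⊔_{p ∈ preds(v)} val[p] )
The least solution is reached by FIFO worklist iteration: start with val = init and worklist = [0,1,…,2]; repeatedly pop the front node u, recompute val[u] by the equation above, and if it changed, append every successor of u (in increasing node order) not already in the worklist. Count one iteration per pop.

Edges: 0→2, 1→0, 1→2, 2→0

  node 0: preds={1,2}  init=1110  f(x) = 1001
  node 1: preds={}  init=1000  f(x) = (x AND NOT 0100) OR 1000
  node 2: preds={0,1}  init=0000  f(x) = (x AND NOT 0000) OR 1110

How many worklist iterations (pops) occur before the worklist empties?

4

Iteration log — 4 steps:
  step 1. node 0  ⊔preds=1000  new=1111  old=1110  +wl: 
  step 2. node 1  ⊔preds=0000  new=1000  stable
  step 3. node 2  ⊔preds=1111  new=1111  old=0000  +wl: 0
  step 4. node 0  ⊔preds=1111  new=1111  stable

Least fixpoint reached:
  node 0: 1111
  node 1: 1000
  node 2: 1111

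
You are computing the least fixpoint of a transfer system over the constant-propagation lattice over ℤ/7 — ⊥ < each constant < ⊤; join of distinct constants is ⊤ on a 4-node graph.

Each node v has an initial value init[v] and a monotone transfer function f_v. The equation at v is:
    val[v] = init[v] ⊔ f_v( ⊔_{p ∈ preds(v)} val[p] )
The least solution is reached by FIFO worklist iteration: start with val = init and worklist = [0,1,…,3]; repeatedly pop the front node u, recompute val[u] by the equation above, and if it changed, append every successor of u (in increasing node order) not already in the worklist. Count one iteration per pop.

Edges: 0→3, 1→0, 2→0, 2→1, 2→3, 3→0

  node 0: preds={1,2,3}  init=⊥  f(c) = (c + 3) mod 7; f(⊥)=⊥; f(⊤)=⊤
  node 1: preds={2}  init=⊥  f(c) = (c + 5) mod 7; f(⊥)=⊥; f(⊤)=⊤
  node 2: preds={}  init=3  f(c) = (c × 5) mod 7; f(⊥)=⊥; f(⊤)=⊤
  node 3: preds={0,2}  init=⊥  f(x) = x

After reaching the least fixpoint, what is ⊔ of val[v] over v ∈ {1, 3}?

⊤

Trace (6 dequeues):
  [1] u=0 | in 3 | out 6 | prev ⊥ | push {}
  [2] u=1 | in 3 | out 1 | prev ⊥ | push {0}
  [3] u=2 | in ⊥ | out 3 | ==
  [4] u=3 | in ⊤ | out ⊤ | prev ⊥ | push {}
  [5] u=0 | in ⊤ | out ⊤ | prev 6 | push {3}
  [6] u=3 | in ⊤ | out ⊤ | ==

Converged values:
  [0] ⊤
  [1] 1
  [2] 3
  [3] ⊤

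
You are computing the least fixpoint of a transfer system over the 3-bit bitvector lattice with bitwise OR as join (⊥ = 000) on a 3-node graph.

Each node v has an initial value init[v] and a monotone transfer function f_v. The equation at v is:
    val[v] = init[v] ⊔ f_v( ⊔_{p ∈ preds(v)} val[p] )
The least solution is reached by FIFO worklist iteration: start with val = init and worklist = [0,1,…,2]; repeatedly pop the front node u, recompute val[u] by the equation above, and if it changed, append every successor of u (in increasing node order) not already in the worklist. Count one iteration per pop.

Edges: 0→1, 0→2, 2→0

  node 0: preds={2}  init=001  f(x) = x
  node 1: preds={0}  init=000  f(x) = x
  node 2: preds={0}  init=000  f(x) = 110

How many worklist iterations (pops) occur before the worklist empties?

6

Worklist (6 pops):
  #1 pop 0: in=000 → 001 (no change)
  #2 pop 1: in=001 → 001 (was 000); enqueue []
  #3 pop 2: in=001 → 110 (was 000); enqueue [0]
  #4 pop 0: in=110 → 111 (was 001); enqueue [1,2]
  #5 pop 1: in=111 → 111 (was 001); enqueue []
  #6 pop 2: in=111 → 110 (no change)

Fixpoint:
  val[0] = 111
  val[1] = 111
  val[2] = 110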